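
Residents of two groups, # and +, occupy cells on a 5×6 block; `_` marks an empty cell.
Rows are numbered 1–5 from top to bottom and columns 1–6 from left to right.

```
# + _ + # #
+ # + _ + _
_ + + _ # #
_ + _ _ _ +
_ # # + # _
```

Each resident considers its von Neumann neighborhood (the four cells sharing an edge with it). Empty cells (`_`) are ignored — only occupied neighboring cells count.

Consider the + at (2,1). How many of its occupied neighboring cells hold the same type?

0

Occupied neighbors of (2,1): (1,1)=#, (2,2)=#.
Same type (+): 0 of 2.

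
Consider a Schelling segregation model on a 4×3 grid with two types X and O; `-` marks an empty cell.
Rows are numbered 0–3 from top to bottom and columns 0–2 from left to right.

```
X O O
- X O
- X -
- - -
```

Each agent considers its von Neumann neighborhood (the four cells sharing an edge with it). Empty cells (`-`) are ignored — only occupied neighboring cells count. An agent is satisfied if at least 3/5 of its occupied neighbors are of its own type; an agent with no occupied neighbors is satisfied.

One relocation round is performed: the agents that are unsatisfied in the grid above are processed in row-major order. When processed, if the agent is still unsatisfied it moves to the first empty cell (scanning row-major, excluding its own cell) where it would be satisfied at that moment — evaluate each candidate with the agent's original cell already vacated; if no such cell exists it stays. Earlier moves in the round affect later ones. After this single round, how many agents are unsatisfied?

0

Initially unsatisfied (in order): (0,0), (0,1), (1,1), (1,2).
  (0,0) → (1,0).
  (0,1) → (3,0).
  (1,1): now satisfied by earlier moves; stays.
  (1,2) → (3,2).
Resulting grid:
- - O
X X -
- X -
O - O
All satisfied now.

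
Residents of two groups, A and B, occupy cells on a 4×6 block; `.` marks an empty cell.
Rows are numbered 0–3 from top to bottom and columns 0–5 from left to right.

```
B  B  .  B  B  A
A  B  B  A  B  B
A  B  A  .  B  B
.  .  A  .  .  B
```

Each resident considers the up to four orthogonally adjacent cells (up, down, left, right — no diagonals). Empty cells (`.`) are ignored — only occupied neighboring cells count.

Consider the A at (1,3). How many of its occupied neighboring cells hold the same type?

0

Occupied neighbors of (1,3): (0,3)=B, (1,2)=B, (1,4)=B.
Same type (A): 0 of 3.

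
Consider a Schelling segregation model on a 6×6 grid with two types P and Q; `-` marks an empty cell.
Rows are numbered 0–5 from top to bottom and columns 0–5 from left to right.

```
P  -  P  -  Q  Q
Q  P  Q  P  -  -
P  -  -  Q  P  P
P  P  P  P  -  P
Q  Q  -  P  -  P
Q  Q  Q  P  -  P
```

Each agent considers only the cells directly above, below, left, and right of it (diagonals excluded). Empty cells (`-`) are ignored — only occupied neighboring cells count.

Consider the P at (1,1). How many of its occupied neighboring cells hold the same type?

0

Occupied neighbors of (1,1): (1,0)=Q, (1,2)=Q.
Same type (P): 0 of 2.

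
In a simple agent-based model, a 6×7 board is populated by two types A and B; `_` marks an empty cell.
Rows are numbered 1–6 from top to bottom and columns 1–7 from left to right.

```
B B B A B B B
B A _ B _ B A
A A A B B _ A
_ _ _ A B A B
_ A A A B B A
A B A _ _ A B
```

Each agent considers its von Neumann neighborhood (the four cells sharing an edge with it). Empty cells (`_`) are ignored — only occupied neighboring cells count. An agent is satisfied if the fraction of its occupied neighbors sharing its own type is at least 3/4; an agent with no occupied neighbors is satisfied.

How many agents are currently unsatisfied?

28

Row 1: (1,1)B 2/2 ✓ · (1,2)B 2/3 ✗ · (1,3)B 1/2 ✗ · (1,4)A 0/3 ✗ · (1,5)B 1/2 ✗ · (1,6)B 3/3 ✓ · (1,7)B 1/2 ✗
Row 2: (2,1)B 1/3 ✗ · (2,2)A 1/3 ✗ · (2,4)B 1/2 ✗ · (2,6)B 1/2 ✗ · (2,7)A 1/3 ✗
Row 3: (3,1)A 1/2 ✗ · (3,2)A 3/3 ✓ · (3,3)A 1/2 ✗ · (3,4)B 2/4 ✗ · (3,5)B 2/2 ✓ · (3,7)A 1/2 ✗
Row 4: (4,4)A 1/3 ✗ · (4,5)B 2/4 ✗ · (4,6)A 0/3 ✗ · (4,7)B 0/3 ✗
Row 5: (5,2)A 1/2 ✗ · (5,3)A 3/3 ✓ · (5,4)A 2/3 ✗ · (5,5)B 2/3 ✗ · (5,6)B 1/4 ✗ · (5,7)A 0/3 ✗
Row 6: (6,1)A 0/1 ✗ · (6,2)B 0/3 ✗ · (6,3)A 1/2 ✗ · (6,6)A 0/2 ✗ · (6,7)B 0/2 ✗
Unsatisfied: (1,2), (1,3), (1,4), (1,5), (1,7), (2,1), (2,2), (2,4), (2,6), (2,7), (3,1), (3,3), (3,4), (3,7), (4,4), (4,5), (4,6), (4,7), (5,2), (5,4), (5,5), (5,6), (5,7), (6,1), (6,2), (6,3), (6,6), (6,7) — 28 in total.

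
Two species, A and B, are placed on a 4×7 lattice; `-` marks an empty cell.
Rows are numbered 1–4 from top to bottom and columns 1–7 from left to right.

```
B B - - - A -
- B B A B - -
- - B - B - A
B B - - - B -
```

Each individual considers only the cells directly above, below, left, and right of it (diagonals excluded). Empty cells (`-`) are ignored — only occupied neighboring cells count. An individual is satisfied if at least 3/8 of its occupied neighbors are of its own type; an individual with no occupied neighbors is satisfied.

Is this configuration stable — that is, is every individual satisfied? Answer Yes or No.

No

(1,1)B 1/1 ✓
(1,2)B 2/2 ✓
(1,6)A 0/0 ✓
(2,2)B 2/2 ✓
(2,3)B 2/3 ✓
(2,4)A 0/2 ✗
(2,5)B 1/2 ✓
(3,3)B 1/1 ✓
(3,5)B 1/1 ✓
(3,7)A 0/0 ✓
(4,1)B 1/1 ✓
(4,2)B 1/1 ✓
(4,6)B 0/0 ✓
For instance (2,4) has only 0/2 same-type neighbors, below 3/8.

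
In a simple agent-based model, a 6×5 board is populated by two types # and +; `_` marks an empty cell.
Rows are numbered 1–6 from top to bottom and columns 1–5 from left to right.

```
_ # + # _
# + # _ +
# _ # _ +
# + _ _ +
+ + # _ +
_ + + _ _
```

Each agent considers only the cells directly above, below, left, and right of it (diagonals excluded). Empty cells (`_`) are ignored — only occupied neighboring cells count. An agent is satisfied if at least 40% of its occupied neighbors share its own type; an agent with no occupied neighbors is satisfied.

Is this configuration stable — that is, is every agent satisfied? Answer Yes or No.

(1,2)# 0/2 ✗
(1,3)+ 0/3 ✗
(1,4)# 0/1 ✗
(2,1)# 1/2 ✓
(2,2)+ 0/3 ✗
(2,3)# 1/3 ✗
(2,5)+ 1/1 ✓
(3,1)# 2/2 ✓
(3,3)# 1/1 ✓
(3,5)+ 2/2 ✓
(4,1)# 1/3 ✗
(4,2)+ 1/2 ✓
(4,5)+ 2/2 ✓
(5,1)+ 1/2 ✓
(5,2)+ 3/4 ✓
(5,3)# 0/2 ✗
(5,5)+ 1/1 ✓
(6,2)+ 2/2 ✓
(6,3)+ 1/2 ✓
For instance (1,2) has only 0/2 same-type neighbors, below 2/5.

No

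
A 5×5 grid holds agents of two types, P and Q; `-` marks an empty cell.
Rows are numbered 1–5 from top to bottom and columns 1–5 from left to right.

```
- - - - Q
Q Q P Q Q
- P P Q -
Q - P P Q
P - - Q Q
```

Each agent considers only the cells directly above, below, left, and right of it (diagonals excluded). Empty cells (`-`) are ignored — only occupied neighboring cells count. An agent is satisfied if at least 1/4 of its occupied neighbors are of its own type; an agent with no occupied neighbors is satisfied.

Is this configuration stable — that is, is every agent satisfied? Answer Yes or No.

No

Row 1: (1,5)Q 1/1 ok
Row 2: (2,1)Q 1/1 ok · (2,2)Q 1/3 ok · (2,3)P 1/3 ok · (2,4)Q 2/3 ok · (2,5)Q 2/2 ok
Row 3: (3,2)P 1/2 ok · (3,3)P 3/4 ok · (3,4)Q 1/3 ok
Row 4: (4,1)Q 0/1 unhappy · (4,3)P 2/2 ok · (4,4)P 1/4 ok · (4,5)Q 1/2 ok
Row 5: (5,1)P 0/1 unhappy · (5,4)Q 1/2 ok · (5,5)Q 2/2 ok
For instance (4,1) has only 0/1 same-type neighbors, below 1/4.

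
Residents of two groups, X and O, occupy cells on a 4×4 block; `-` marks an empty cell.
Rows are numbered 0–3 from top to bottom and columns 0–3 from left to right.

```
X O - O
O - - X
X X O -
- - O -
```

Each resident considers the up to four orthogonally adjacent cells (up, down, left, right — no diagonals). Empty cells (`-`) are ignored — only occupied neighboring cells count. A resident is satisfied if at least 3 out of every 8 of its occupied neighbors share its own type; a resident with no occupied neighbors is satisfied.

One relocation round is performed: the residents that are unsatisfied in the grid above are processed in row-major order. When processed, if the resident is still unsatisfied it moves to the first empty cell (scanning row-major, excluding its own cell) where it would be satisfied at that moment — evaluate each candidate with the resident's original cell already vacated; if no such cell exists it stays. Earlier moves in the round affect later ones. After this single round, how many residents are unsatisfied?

1

Initially unsatisfied (in order): (0,0), (0,1), (0,3), (1,0), (1,3).
  (0,0) → (1,2).
  (0,1): now satisfied by earlier moves; stays.
  (0,3) → (0,0).
  (1,0): now satisfied by earlier moves; stays.
  (1,3): now satisfied by earlier moves; stays.
Resulting grid:
O O - -
O - X X
X X O -
- - O -
Unsatisfied now: (2,2).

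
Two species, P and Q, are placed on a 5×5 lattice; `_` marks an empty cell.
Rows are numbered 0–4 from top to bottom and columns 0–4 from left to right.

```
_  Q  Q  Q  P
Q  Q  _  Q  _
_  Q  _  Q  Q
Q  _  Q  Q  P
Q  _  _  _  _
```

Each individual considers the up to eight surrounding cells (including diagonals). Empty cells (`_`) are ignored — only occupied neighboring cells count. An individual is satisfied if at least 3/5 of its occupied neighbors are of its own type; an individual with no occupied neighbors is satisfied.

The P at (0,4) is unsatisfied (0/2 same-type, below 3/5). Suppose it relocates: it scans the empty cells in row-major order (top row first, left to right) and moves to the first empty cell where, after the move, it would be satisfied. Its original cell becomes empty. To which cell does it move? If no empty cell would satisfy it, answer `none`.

none

Vacating (0,4). Empty cells in order:
  (0,0): 0/3 same-type → still unsatisfied.
  (1,2): 0/7 same-type → still unsatisfied.
  (1,4): 0/4 same-type → still unsatisfied.
  (2,0): 0/4 same-type → still unsatisfied.
  (2,2): 0/6 same-type → still unsatisfied.
  (3,1): 0/4 same-type → still unsatisfied.
  (4,1): 0/3 same-type → still unsatisfied.
  (4,2): 0/2 same-type → still unsatisfied.
  (4,3): 1/3 same-type → still unsatisfied.
  (4,4): 1/2 same-type → still unsatisfied.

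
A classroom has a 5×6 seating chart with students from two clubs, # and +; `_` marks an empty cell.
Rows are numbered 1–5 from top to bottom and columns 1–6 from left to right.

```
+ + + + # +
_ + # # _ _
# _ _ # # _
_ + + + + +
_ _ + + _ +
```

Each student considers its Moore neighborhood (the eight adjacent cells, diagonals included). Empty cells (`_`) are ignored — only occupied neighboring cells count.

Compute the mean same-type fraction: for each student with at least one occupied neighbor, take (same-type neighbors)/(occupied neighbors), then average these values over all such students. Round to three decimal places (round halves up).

0.595

Row 1: (1,1)+ 2/2 · (1,2)+ 3/4 · (1,3)+ 3/5 · (1,4)+ 1/4 · (1,5)# 1/3 · (1,6)+ 0/1
Row 2: (2,2)+ 3/5 · (2,3)# 2/6 · (2,4)# 4/6
Row 3: (3,1)# 0/2 · (3,4)# 3/6 · (3,5)# 2/5
Row 4: (4,2)+ 2/3 · (4,3)+ 4/5 · (4,4)+ 4/6 · (4,5)+ 4/6 · (4,6)+ 2/3
Row 5: (5,3)+ 4/4 · (5,4)+ 4/4 · (5,6)+ 2/2
Sum over 20 students: 2/2 + 3/4 + 3/5 + 1/4 + 1/3 + 0/1 + 3/5 + 2/6 + 4/6 + 0/2 + 3/6 + 2/5 + 2/3 + 4/5 + 4/6 + 4/6 + 2/3 + 4/4 + 4/4 + 2/2 = 119/10; mean = 119/10 ÷ 20 = 119/200 = 0.595 → 0.595.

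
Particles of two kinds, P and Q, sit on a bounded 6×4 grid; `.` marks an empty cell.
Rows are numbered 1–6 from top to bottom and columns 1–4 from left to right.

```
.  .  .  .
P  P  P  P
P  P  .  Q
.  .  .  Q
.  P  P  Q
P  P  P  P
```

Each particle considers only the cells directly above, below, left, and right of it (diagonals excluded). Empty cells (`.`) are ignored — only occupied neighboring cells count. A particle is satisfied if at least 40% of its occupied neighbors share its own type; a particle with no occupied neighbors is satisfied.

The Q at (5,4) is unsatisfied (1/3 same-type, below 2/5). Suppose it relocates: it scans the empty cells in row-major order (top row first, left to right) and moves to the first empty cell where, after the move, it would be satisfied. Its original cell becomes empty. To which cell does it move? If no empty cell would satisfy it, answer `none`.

Vacating (5,4). Empty cells in order:
  (1,1): 0/1 same-type → still unsatisfied.
  (1,2): 0/1 same-type → still unsatisfied.
  (1,3): 0/1 same-type → still unsatisfied.
  (1,4): 0/1 same-type → still unsatisfied.
  (3,3): 1/3 same-type → still unsatisfied.
  (4,1): 0/1 same-type → still unsatisfied.
  (4,2): 0/2 same-type → still unsatisfied.
  (4,3): 1/2 same-type → satisfied — stop here.

(4,3)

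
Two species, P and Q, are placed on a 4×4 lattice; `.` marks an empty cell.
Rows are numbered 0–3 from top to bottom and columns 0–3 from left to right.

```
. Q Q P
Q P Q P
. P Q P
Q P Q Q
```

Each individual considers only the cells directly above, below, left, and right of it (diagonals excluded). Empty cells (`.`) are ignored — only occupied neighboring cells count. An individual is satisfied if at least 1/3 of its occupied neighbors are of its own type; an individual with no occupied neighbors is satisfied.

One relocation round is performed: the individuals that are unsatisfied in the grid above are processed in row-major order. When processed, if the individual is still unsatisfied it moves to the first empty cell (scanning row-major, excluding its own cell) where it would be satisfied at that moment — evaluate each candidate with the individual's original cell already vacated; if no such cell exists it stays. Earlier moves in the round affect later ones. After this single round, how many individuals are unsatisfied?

Initially unsatisfied (in order): (1,0), (1,1), (3,0).
  (1,0) → (0,0).
  (1,1): now satisfied by earlier moves; stays.
  (3,0) → (1,0).
Resulting grid:
Q Q Q P
Q P Q P
. P Q P
. P Q Q
Unsatisfied now: (1,1).

1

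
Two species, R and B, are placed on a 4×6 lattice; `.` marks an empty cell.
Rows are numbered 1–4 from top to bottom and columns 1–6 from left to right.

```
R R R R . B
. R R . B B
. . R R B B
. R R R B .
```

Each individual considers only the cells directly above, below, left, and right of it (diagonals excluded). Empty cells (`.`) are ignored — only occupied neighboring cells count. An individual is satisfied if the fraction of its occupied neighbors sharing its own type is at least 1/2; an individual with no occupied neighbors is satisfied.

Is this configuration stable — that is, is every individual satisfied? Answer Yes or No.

Yes

Row 1: (1,1)R 1/1 satisfied · (1,2)R 3/3 satisfied · (1,3)R 3/3 satisfied · (1,4)R 1/1 satisfied · (1,6)B 1/1 satisfied
Row 2: (2,2)R 2/2 satisfied · (2,3)R 3/3 satisfied · (2,5)B 2/2 satisfied · (2,6)B 3/3 satisfied
Row 3: (3,3)R 3/3 satisfied · (3,4)R 2/3 satisfied · (3,5)B 3/4 satisfied · (3,6)B 2/2 satisfied
Row 4: (4,2)R 1/1 satisfied · (4,3)R 3/3 satisfied · (4,4)R 2/3 satisfied · (4,5)B 1/2 satisfied
All meet the threshold, so the configuration is stable.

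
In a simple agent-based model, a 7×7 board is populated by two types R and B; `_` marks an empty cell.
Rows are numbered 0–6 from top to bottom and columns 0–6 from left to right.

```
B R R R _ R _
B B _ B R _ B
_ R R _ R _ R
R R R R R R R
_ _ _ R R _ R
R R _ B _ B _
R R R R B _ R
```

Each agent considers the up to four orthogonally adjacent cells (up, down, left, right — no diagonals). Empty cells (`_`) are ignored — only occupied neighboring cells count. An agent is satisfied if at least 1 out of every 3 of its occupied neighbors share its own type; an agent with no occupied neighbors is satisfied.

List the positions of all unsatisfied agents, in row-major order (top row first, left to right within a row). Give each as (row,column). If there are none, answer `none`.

(0,0)B 1/2 ok
(0,1)R 1/3 ok
(0,2)R 2/2 ok
(0,3)R 1/2 ok
(0,5)R 0/0 ok
(1,0)B 2/2 ok
(1,1)B 1/3 ok
(1,3)B 0/2 unhappy
(1,4)R 1/2 ok
(1,6)B 0/1 unhappy
(2,1)R 2/3 ok
(2,2)R 2/2 ok
(2,4)R 2/2 ok
(2,6)R 1/2 ok
(3,0)R 1/1 ok
(3,1)R 3/3 ok
(3,2)R 3/3 ok
(3,3)R 3/3 ok
(3,4)R 4/4 ok
(3,5)R 2/2 ok
(3,6)R 3/3 ok
(4,3)R 2/3 ok
(4,4)R 2/2 ok
(4,6)R 1/1 ok
(5,0)R 2/2 ok
(5,1)R 2/2 ok
(5,3)B 0/2 unhappy
(5,5)B 0/0 ok
(6,0)R 2/2 ok
(6,1)R 3/3 ok
(6,2)R 2/2 ok
(6,3)R 1/3 ok
(6,4)B 0/1 unhappy
(6,6)R 0/0 ok

(1,3), (1,6), (5,3), (6,4)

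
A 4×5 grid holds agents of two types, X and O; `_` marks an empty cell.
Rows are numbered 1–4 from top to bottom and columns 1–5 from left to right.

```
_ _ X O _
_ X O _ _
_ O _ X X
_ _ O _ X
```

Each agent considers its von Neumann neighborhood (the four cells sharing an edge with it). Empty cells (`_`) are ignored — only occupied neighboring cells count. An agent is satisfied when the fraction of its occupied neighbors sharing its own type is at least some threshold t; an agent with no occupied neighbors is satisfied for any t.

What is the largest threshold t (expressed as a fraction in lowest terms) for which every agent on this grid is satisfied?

Row 1: (1,3)X 0/2 · (1,4)O 0/1
Row 2: (2,2)X 0/2 · (2,3)O 0/2
Row 3: (3,2)O 0/1 · (3,4)X 1/1 · (3,5)X 2/2
Row 4: (4,3)O — no occupied neighbors · (4,5)X 1/1
The smallest same-type fraction is 0/2 at (1,3), which reduces to 0/1. Any threshold above that leaves this agent unsatisfied.

0/1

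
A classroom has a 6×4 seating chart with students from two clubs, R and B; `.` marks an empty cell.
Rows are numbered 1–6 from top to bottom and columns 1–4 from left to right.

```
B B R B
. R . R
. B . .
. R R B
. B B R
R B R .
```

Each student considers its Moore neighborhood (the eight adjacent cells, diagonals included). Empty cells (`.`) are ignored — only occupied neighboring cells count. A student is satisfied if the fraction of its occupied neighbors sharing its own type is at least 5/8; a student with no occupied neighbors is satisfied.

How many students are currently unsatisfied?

16

(1,1)B 1/2 ✗
(1,2)B 1/3 ✗
(1,3)R 2/4 ✗
(1,4)B 0/2 ✗
(2,2)R 1/4 ✗
(2,4)R 1/2 ✗
(3,2)B 0/3 ✗
(4,2)R 1/4 ✗
(4,3)R 2/6 ✗
(4,4)B 1/3 ✗
(5,2)B 2/6 ✗
(5,3)B 3/7 ✗
(5,4)R 2/4 ✗
(6,1)R 0/2 ✗
(6,2)B 2/4 ✗
(6,3)R 1/4 ✗
Unsatisfied: (1,1), (1,2), (1,3), (1,4), (2,2), (2,4), (3,2), (4,2), (4,3), (4,4), (5,2), (5,3), (5,4), (6,1), (6,2), (6,3) — 16 in total.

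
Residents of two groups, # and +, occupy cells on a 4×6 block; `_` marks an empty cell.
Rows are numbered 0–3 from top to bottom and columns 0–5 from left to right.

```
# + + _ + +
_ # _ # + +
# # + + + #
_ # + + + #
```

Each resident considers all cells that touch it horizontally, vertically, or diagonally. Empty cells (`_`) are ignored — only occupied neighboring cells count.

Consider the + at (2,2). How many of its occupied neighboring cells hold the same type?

Occupied neighbors of (2,2): (1,1)=#, (1,3)=#, (2,1)=#, (2,3)=+, (3,1)=#, (3,2)=+, (3,3)=+.
Same type (+): 3 of 7.

3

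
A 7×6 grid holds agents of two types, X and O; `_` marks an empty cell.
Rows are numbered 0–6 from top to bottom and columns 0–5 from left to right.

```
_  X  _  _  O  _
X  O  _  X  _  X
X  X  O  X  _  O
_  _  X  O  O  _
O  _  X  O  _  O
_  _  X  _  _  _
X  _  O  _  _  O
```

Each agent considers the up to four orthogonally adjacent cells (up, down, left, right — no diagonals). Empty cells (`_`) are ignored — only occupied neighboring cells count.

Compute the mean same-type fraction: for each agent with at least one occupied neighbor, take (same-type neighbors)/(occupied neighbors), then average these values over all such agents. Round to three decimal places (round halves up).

(0,1)X 0/1
(0,4)O — no occupied neighbors
(1,0)X 1/2
(1,1)O 0/3
(1,3)X 1/1
(1,5)X 0/1
(2,0)X 2/2
(2,1)X 1/3
(2,2)O 0/3
(2,3)X 1/3
(2,5)O 0/1
(3,2)X 1/3
(3,3)O 2/4
(3,4)O 1/1
(4,0)O — no occupied neighbors
(4,2)X 2/3
(4,3)O 1/2
(4,5)O — no occupied neighbors
(5,2)X 1/2
(6,0)X — no occupied neighbors
(6,2)O 0/1
(6,5)O — no occupied neighbors
Sum over 17 agents: 0/1 + 1/2 + 0/3 + 1/1 + 0/1 + 2/2 + 1/3 + 0/3 + 1/3 + 0/1 + 1/3 + 2/4 + 1/1 + 2/3 + 1/2 + 1/2 + 0/1 = 20/3; mean = 20/3 ÷ 17 = 20/51 = 0.392156… → 0.392.

0.392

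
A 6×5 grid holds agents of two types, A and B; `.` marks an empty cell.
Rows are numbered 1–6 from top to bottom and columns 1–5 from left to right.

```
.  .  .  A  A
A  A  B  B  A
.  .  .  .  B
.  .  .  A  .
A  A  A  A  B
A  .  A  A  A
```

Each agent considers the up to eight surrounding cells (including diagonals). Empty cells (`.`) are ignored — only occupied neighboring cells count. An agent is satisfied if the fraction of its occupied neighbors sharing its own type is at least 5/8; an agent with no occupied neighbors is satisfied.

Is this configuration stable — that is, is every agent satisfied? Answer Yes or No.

Row 1: (1,4)A 2/4 not · (1,5)A 2/3 satisfied
Row 2: (2,1)A 1/1 satisfied · (2,2)A 1/2 not · (2,3)B 1/3 not · (2,4)B 2/5 not · (2,5)A 2/4 not
Row 3: (3,5)B 1/3 not
Row 4: (4,4)A 2/4 not
Row 5: (5,1)A 2/2 satisfied · (5,2)A 4/4 satisfied · (5,3)A 5/5 satisfied · (5,4)A 5/6 satisfied · (5,5)B 0/4 not
Row 6: (6,1)A 2/2 satisfied · (6,3)A 4/4 satisfied · (6,4)A 4/5 satisfied · (6,5)A 2/3 satisfied
For instance (1,4) has only 2/4 same-type neighbors, below 5/8.

No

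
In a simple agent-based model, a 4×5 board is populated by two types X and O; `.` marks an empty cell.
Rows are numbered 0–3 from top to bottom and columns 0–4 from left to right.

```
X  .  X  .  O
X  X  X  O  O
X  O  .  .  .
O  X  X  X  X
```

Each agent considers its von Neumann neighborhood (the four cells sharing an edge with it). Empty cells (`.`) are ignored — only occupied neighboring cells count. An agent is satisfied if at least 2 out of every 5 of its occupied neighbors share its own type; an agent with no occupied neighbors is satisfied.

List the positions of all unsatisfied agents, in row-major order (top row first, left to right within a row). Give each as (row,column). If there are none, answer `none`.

(2,0), (2,1), (3,0), (3,1)

Row 0: (0,0)X 1/1 satisfied · (0,2)X 1/1 satisfied · (0,4)O 1/1 satisfied
Row 1: (1,0)X 3/3 satisfied · (1,1)X 2/3 satisfied · (1,2)X 2/3 satisfied · (1,3)O 1/2 satisfied · (1,4)O 2/2 satisfied
Row 2: (2,0)X 1/3 not · (2,1)O 0/3 not
Row 3: (3,0)O 0/2 not · (3,1)X 1/3 not · (3,2)X 2/2 satisfied · (3,3)X 2/2 satisfied · (3,4)X 1/1 satisfied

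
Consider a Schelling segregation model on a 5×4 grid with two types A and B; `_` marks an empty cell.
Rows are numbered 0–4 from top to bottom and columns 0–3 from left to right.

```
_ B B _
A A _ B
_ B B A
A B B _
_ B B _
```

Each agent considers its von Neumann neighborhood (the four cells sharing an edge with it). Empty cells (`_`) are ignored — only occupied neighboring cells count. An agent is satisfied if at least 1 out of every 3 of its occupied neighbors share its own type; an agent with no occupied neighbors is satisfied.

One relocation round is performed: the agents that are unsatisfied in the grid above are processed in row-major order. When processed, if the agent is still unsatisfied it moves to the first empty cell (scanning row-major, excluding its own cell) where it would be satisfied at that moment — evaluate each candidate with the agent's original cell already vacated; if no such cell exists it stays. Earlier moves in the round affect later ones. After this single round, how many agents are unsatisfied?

0

Initially unsatisfied (in order): (1,3), (2,3), (3,0).
  (1,3) → (0,0).
  (2,3) → (1,2).
  (3,0) → (1,3).
Resulting grid:
B B B _
A A A A
_ B B _
_ B B _
_ B B _
All satisfied now.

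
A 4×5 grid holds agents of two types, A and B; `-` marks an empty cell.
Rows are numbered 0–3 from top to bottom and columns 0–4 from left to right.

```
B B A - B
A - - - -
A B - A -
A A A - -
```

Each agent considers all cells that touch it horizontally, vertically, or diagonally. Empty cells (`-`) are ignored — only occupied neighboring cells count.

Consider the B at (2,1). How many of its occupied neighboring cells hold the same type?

Occupied neighbors of (2,1): (1,0)=A, (2,0)=A, (3,0)=A, (3,1)=A, (3,2)=A.
Same type (B): 0 of 5.

0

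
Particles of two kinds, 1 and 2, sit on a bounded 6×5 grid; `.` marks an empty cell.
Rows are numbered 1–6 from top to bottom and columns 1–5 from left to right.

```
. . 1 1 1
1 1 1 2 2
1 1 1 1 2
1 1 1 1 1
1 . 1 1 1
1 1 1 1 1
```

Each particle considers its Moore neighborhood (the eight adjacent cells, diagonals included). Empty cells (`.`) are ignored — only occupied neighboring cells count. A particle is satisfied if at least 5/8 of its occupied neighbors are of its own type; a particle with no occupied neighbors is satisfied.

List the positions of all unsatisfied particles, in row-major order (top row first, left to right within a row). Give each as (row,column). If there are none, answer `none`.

(1,4), (1,5), (2,4), (2,5), (3,5)

(1,3)1 3/4 ✓
(1,4)1 3/5 ✗
(1,5)1 1/3 ✗
(2,1)1 3/3 ✓
(2,2)1 6/6 ✓
(2,3)1 6/7 ✓
(2,4)2 2/8 ✗
(2,5)2 2/5 ✗
(3,1)1 5/5 ✓
(3,2)1 8/8 ✓
(3,3)1 7/8 ✓
(3,4)1 5/8 ✓
(3,5)2 2/5 ✗
(4,1)1 4/4 ✓
(4,2)1 7/7 ✓
(4,3)1 7/7 ✓
(4,4)1 7/8 ✓
(4,5)1 4/5 ✓
(5,1)1 4/4 ✓
(5,3)1 7/7 ✓
(5,4)1 8/8 ✓
(5,5)1 5/5 ✓
(6,1)1 2/2 ✓
(6,2)1 4/4 ✓
(6,3)1 4/4 ✓
(6,4)1 5/5 ✓
(6,5)1 3/3 ✓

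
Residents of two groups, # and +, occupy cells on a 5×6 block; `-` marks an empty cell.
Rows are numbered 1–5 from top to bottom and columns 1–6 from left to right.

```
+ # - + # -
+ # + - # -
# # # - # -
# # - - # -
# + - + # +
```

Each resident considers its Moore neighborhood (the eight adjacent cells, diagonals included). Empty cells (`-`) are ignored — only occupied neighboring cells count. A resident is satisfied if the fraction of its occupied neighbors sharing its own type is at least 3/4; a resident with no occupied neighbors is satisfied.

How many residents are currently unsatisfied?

Row 1: (1,1)+ 1/3 not · (1,2)# 1/4 not · (1,4)+ 1/3 not · (1,5)# 1/2 not
Row 2: (2,1)+ 1/5 not · (2,2)# 4/7 not · (2,3)+ 1/5 not · (2,5)# 2/3 not
Row 3: (3,1)# 4/5 satisfied · (3,2)# 5/7 not · (3,3)# 3/4 satisfied · (3,5)# 2/2 satisfied
Row 4: (4,1)# 4/5 satisfied · (4,2)# 5/6 satisfied · (4,5)# 2/4 not
Row 5: (5,1)# 2/3 not · (5,2)+ 0/3 not · (5,4)+ 0/2 not · (5,5)# 1/3 not · (5,6)+ 0/2 not
Unsatisfied: (1,1), (1,2), (1,4), (1,5), (2,1), (2,2), (2,3), (2,5), (3,2), (4,5), (5,1), (5,2), (5,4), (5,5), (5,6) — 15 in total.

15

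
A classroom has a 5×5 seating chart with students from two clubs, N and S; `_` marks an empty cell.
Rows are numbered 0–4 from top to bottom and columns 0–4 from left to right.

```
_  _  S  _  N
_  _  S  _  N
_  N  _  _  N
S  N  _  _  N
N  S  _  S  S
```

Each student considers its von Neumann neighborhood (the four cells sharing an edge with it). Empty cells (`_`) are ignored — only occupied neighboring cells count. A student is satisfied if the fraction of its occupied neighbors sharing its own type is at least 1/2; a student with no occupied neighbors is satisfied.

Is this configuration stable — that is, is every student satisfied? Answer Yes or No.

Row 0: (0,2)S 1/1 ✓ · (0,4)N 1/1 ✓
Row 1: (1,2)S 1/1 ✓ · (1,4)N 2/2 ✓
Row 2: (2,1)N 1/1 ✓ · (2,4)N 2/2 ✓
Row 3: (3,0)S 0/2 ✗ · (3,1)N 1/3 ✗ · (3,4)N 1/2 ✓
Row 4: (4,0)N 0/2 ✗ · (4,1)S 0/2 ✗ · (4,3)S 1/1 ✓ · (4,4)S 1/2 ✓
For instance (3,0) has only 0/2 same-type neighbors, below 1/2.

No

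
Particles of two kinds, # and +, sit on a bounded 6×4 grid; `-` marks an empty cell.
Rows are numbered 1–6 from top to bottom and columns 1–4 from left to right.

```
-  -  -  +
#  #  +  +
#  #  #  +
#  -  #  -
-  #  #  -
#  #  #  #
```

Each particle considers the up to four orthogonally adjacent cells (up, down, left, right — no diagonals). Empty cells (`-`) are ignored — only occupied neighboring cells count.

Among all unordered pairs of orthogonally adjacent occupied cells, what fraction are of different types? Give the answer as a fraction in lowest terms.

3/20

Scan each occupied cell's neighbors to the right and below so each pair is counted once.
From row 1: 0 unlike of 1 pairs (running 0/1).
From row 2: 2 unlike of 7 pairs (running 2/8).
From row 3: 1 unlike of 5 pairs (running 3/13).
From row 4: 0 unlike of 1 pairs (running 3/14).
From row 5: 0 unlike of 3 pairs (running 3/17).
From row 6: 0 unlike of 3 pairs (running 3/20).
Total adjacent occupied pairs: 20; unlike-type pairs: 3.
3/20 is already in lowest terms.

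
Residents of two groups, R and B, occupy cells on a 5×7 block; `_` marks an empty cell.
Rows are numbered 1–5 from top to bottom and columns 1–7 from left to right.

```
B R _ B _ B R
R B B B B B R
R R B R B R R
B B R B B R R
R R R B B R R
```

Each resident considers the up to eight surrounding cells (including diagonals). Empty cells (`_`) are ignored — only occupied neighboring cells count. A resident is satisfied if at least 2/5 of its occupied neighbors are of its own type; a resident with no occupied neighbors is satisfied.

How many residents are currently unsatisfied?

Row 1: (1,1)B 1/3 ✗ · (1,2)R 1/4 ✗ · (1,4)B 3/3 ✓ · (1,6)B 2/4 ✓ · (1,7)R 1/3 ✗
Row 2: (2,1)R 3/5 ✓ · (2,2)B 3/7 ✓ · (2,3)B 4/7 ✓ · (2,4)B 5/6 ✓ · (2,5)B 5/7 ✓ · (2,6)B 3/7 ✓ · (2,7)R 3/5 ✓
Row 3: (3,1)R 2/5 ✓ · (3,2)R 3/8 ✗ · (3,3)B 5/8 ✓ · (3,4)R 1/8 ✗ · (3,5)B 5/8 ✓ · (3,6)R 4/8 ✓ · (3,7)R 4/5 ✓
Row 4: (4,1)B 1/5 ✗ · (4,2)B 2/8 ✗ · (4,3)R 4/8 ✓ · (4,4)B 5/8 ✓ · (4,5)B 4/8 ✓ · (4,6)R 5/8 ✓ · (4,7)R 5/5 ✓
Row 5: (5,1)R 1/3 ✗ · (5,2)R 3/5 ✓ · (5,3)R 2/5 ✓ · (5,4)B 3/5 ✓ · (5,5)B 3/5 ✓ · (5,6)R 3/5 ✓ · (5,7)R 3/3 ✓
Unsatisfied: (1,1), (1,2), (1,7), (3,2), (3,4), (4,1), (4,2), (5,1) — 8 in total.

8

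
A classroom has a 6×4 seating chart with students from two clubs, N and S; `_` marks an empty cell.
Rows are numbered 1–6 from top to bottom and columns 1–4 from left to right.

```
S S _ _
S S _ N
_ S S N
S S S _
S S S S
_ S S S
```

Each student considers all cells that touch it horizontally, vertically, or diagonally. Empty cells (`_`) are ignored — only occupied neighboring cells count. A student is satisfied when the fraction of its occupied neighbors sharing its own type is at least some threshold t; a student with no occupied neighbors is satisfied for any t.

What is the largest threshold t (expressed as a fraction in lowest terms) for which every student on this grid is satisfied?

1/3

Row 1: (1,1)S 3/3 · (1,2)S 3/3
Row 2: (2,1)S 4/4 · (2,2)S 5/5 · (2,4)N 1/2
Row 3: (3,2)S 6/6 · (3,3)S 4/6 · (3,4)N 1/3
Row 4: (4,1)S 4/4 · (4,2)S 7/7 · (4,3)S 6/7
Row 5: (5,1)S 4/4 · (5,2)S 7/7 · (5,3)S 7/7 · (5,4)S 4/4
Row 6: (6,2)S 4/4 · (6,3)S 5/5 · (6,4)S 3/3
The smallest same-type fraction is 1/3 at (3,4), which reduces to 1/3. Any threshold above that leaves this student unsatisfied.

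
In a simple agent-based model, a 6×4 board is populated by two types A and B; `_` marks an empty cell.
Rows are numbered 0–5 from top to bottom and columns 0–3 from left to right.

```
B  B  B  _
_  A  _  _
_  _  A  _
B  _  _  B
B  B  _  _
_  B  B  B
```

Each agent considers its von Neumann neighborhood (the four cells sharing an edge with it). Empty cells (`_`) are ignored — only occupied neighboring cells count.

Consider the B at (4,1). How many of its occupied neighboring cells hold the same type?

Occupied neighbors of (4,1): (5,1)=B, (4,0)=B.
Same type (B): 2 of 2.

2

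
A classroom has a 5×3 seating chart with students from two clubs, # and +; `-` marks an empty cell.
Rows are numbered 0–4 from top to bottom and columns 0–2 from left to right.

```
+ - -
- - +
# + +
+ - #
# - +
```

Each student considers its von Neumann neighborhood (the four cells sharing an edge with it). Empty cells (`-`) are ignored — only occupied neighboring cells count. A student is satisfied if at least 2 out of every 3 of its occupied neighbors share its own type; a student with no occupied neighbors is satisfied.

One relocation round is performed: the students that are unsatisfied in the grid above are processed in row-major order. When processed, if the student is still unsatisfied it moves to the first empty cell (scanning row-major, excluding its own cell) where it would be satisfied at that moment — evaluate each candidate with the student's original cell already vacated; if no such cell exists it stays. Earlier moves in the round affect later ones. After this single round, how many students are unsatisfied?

0

Initially unsatisfied (in order): (2,0), (2,1), (3,0), (3,2), (4,0), (4,2).
  (2,0): no empty cell satisfies it; stays.
  (2,1) → (0,1).
  (3,0) → (0,2).
  (3,2) → (3,0).
  (4,0): now satisfied by earlier moves; stays.
  (4,2): now satisfied by earlier moves; stays.
Resulting grid:
+ + +
- - +
# - +
# - -
# - +
All satisfied now.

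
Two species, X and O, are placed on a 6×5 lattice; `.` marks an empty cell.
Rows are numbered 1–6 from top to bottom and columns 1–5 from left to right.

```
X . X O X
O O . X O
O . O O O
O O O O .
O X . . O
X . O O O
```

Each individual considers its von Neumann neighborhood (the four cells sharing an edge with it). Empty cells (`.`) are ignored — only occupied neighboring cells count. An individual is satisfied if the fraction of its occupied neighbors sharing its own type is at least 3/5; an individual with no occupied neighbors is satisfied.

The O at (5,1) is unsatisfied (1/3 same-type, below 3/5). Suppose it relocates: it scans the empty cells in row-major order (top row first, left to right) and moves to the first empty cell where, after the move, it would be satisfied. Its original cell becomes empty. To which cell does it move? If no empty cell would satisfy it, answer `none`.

(3,2)

Vacating (5,1). Empty cells in order:
  (1,2): 1/3 same-type → still unsatisfied.
  (2,3): 2/4 same-type → still unsatisfied.
  (3,2): 4/4 same-type → satisfied — stop here.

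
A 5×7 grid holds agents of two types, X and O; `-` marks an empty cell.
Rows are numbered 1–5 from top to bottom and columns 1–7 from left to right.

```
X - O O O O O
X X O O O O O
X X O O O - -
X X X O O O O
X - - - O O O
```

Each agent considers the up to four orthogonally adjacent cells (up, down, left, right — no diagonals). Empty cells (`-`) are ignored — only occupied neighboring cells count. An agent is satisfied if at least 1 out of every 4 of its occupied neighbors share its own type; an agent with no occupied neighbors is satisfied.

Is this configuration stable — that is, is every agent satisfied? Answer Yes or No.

Row 1: (1,1)X 1/1 ok · (1,3)O 2/2 ok · (1,4)O 3/3 ok · (1,5)O 3/3 ok · (1,6)O 3/3 ok · (1,7)O 2/2 ok
Row 2: (2,1)X 3/3 ok · (2,2)X 2/3 ok · (2,3)O 3/4 ok · (2,4)O 4/4 ok · (2,5)O 4/4 ok · (2,6)O 3/3 ok · (2,7)O 2/2 ok
Row 3: (3,1)X 3/3 ok · (3,2)X 3/4 ok · (3,3)O 2/4 ok · (3,4)O 4/4 ok · (3,5)O 3/3 ok
Row 4: (4,1)X 3/3 ok · (4,2)X 3/3 ok · (4,3)X 1/3 ok · (4,4)O 2/3 ok · (4,5)O 4/4 ok · (4,6)O 3/3 ok · (4,7)O 2/2 ok
Row 5: (5,1)X 1/1 ok · (5,5)O 2/2 ok · (5,6)O 3/3 ok · (5,7)O 2/2 ok
All meet the threshold, so the configuration is stable.

Yes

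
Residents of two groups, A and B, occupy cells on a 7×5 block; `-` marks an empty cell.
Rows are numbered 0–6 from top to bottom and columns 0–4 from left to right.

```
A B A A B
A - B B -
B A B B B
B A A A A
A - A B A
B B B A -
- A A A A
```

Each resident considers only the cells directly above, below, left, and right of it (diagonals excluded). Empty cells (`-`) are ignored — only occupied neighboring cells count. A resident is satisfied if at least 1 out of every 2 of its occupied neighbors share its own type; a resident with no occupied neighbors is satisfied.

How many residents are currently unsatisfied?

Row 0: (0,0)A 1/2 ✓ · (0,1)B 0/2 ✗ · (0,2)A 1/3 ✗ · (0,3)A 1/3 ✗ · (0,4)B 0/1 ✗
Row 1: (1,0)A 1/2 ✓ · (1,2)B 2/3 ✓ · (1,3)B 2/3 ✓
Row 2: (2,0)B 1/3 ✗ · (2,1)A 1/3 ✗ · (2,2)B 2/4 ✓ · (2,3)B 3/4 ✓ · (2,4)B 1/2 ✓
Row 3: (3,0)B 1/3 ✗ · (3,1)A 2/3 ✓ · (3,2)A 3/4 ✓ · (3,3)A 2/4 ✓ · (3,4)A 2/3 ✓
Row 4: (4,0)A 0/2 ✗ · (4,2)A 1/3 ✗ · (4,3)B 0/4 ✗ · (4,4)A 1/2 ✓
Row 5: (5,0)B 1/2 ✓ · (5,1)B 2/3 ✓ · (5,2)B 1/4 ✗ · (5,3)A 1/3 ✗
Row 6: (6,1)A 1/2 ✓ · (6,2)A 2/3 ✓ · (6,3)A 3/3 ✓ · (6,4)A 1/1 ✓
Unsatisfied: (0,1), (0,2), (0,3), (0,4), (2,0), (2,1), (3,0), (4,0), (4,2), (4,3), (5,2), (5,3) — 12 in total.

12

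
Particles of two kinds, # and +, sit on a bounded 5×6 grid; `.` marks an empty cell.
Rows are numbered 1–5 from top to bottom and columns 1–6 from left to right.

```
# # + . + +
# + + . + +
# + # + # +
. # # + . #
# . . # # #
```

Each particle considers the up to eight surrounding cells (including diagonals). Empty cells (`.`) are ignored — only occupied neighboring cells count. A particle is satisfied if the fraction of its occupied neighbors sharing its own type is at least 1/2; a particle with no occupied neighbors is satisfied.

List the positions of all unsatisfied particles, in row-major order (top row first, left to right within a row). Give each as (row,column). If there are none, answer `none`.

(1,2), (2,2), (3,2), (3,3), (3,5), (4,4)

(1,1)# 2/3 satisfied
(1,2)# 2/5 not
(1,3)+ 2/3 satisfied
(1,5)+ 3/3 satisfied
(1,6)+ 3/3 satisfied
(2,1)# 3/5 satisfied
(2,2)+ 3/8 not
(2,3)+ 4/6 satisfied
(2,5)+ 5/6 satisfied
(2,6)+ 4/5 satisfied
(3,1)# 2/4 satisfied
(3,2)+ 2/7 not
(3,3)# 2/7 not
(3,4)+ 3/6 satisfied
(3,5)# 1/6 not
(3,6)+ 2/4 satisfied
(4,2)# 4/5 satisfied
(4,3)# 3/6 satisfied
(4,4)+ 1/6 not
(4,6)# 3/4 satisfied
(5,1)# 1/1 satisfied
(5,4)# 2/3 satisfied
(5,5)# 3/4 satisfied
(5,6)# 2/2 satisfied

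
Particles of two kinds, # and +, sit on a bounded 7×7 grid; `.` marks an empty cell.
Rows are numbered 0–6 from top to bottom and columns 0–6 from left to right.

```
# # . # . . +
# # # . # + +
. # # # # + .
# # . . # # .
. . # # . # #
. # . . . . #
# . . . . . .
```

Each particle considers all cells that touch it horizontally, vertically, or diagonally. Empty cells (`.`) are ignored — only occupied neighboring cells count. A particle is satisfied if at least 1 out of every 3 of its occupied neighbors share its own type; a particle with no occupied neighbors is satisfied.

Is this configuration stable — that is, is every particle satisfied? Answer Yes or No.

Row 0: (0,0)# 3/3 ✓ · (0,1)# 4/4 ✓ · (0,3)# 2/2 ✓ · (0,6)+ 2/2 ✓
Row 1: (1,0)# 4/4 ✓ · (1,1)# 6/6 ✓ · (1,2)# 6/6 ✓ · (1,4)# 3/5 ✓ · (1,5)+ 3/5 ✓ · (1,6)+ 3/3 ✓
Row 2: (2,1)# 6/6 ✓ · (2,2)# 5/5 ✓ · (2,3)# 5/5 ✓ · (2,4)# 4/6 ✓ · (2,5)+ 2/6 ✓
Row 3: (3,0)# 2/2 ✓ · (3,1)# 4/4 ✓ · (3,4)# 5/6 ✓ · (3,5)# 4/5 ✓
Row 4: (4,2)# 3/3 ✓ · (4,3)# 2/2 ✓ · (4,5)# 4/4 ✓ · (4,6)# 3/3 ✓
Row 5: (5,1)# 2/2 ✓ · (5,6)# 2/2 ✓
Row 6: (6,0)# 1/1 ✓
All meet the threshold, so the configuration is stable.

Yes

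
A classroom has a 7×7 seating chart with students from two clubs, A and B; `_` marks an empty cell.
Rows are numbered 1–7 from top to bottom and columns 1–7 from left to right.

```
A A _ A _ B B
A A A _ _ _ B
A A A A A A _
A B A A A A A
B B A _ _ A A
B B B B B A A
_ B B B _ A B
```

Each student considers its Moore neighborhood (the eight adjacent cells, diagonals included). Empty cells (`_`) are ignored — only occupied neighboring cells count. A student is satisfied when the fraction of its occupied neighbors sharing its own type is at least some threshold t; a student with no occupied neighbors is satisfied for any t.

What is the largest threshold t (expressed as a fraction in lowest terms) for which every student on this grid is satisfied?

Row 1: (1,1)A 3/3 · (1,2)A 4/4 · (1,4)A 1/1 · (1,6)B 2/2 · (1,7)B 2/2
Row 2: (2,1)A 5/5 · (2,2)A 7/7 · (2,3)A 6/6 · (2,7)B 2/3
Row 3: (3,1)A 4/5 · (3,2)A 7/8 · (3,3)A 6/7 · (3,4)A 6/6 · (3,5)A 5/5 · (3,6)A 4/5
Row 4: (4,1)A 2/5 · (4,2)B 2/8 · (4,3)A 5/7 · (4,4)A 6/6 · (4,5)A 6/6 · (4,6)A 6/6 · (4,7)A 4/4
Row 5: (5,1)B 4/5 · (5,2)B 5/8 · (5,3)A 2/7 · (5,6)A 6/7 · (5,7)A 5/5
Row 6: (6,1)B 4/4 · (6,2)B 6/7 · (6,3)B 6/7 · (6,4)B 4/5 · (6,5)B 2/5 · (6,6)A 4/6 · (6,7)A 4/5
Row 7: (7,2)B 4/4 · (7,3)B 5/5 · (7,4)B 4/4 · (7,6)A 2/4 · (7,7)B 0/3
The smallest same-type fraction is 0/3 at (7,7), which reduces to 0/1. Any threshold above that leaves this student unsatisfied.

0/1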